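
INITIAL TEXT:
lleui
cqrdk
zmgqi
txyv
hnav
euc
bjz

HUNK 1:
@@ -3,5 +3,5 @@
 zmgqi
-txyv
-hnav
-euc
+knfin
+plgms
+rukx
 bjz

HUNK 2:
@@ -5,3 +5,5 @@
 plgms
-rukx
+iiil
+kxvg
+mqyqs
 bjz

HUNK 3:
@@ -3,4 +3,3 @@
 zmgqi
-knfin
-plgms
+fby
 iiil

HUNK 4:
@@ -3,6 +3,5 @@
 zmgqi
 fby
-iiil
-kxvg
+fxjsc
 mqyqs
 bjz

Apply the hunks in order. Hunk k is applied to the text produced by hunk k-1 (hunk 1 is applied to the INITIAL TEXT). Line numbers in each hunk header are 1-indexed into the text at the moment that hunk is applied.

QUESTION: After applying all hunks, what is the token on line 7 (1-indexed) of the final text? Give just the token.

Answer: bjz

Derivation:
Hunk 1: at line 3 remove [txyv,hnav,euc] add [knfin,plgms,rukx] -> 7 lines: lleui cqrdk zmgqi knfin plgms rukx bjz
Hunk 2: at line 5 remove [rukx] add [iiil,kxvg,mqyqs] -> 9 lines: lleui cqrdk zmgqi knfin plgms iiil kxvg mqyqs bjz
Hunk 3: at line 3 remove [knfin,plgms] add [fby] -> 8 lines: lleui cqrdk zmgqi fby iiil kxvg mqyqs bjz
Hunk 4: at line 3 remove [iiil,kxvg] add [fxjsc] -> 7 lines: lleui cqrdk zmgqi fby fxjsc mqyqs bjz
Final line 7: bjz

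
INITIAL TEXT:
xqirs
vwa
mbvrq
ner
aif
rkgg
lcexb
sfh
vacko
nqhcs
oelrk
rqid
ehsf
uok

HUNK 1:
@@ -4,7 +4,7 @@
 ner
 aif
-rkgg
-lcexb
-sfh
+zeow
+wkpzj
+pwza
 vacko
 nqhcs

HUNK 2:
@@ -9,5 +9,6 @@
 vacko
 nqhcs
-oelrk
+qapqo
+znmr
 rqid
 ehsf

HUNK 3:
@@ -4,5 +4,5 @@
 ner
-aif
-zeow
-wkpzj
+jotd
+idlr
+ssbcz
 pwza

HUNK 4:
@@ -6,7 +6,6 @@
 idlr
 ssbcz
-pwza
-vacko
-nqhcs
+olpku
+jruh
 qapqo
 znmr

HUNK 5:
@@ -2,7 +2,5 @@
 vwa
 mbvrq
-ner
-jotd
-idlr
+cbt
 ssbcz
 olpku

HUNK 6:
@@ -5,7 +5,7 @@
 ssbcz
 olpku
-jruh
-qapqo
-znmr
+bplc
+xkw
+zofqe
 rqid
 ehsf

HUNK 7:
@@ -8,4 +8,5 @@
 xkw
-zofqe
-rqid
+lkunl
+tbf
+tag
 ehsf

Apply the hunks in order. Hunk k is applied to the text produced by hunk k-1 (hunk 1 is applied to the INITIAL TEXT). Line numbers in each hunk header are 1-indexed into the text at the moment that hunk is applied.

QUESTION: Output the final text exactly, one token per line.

Hunk 1: at line 4 remove [rkgg,lcexb,sfh] add [zeow,wkpzj,pwza] -> 14 lines: xqirs vwa mbvrq ner aif zeow wkpzj pwza vacko nqhcs oelrk rqid ehsf uok
Hunk 2: at line 9 remove [oelrk] add [qapqo,znmr] -> 15 lines: xqirs vwa mbvrq ner aif zeow wkpzj pwza vacko nqhcs qapqo znmr rqid ehsf uok
Hunk 3: at line 4 remove [aif,zeow,wkpzj] add [jotd,idlr,ssbcz] -> 15 lines: xqirs vwa mbvrq ner jotd idlr ssbcz pwza vacko nqhcs qapqo znmr rqid ehsf uok
Hunk 4: at line 6 remove [pwza,vacko,nqhcs] add [olpku,jruh] -> 14 lines: xqirs vwa mbvrq ner jotd idlr ssbcz olpku jruh qapqo znmr rqid ehsf uok
Hunk 5: at line 2 remove [ner,jotd,idlr] add [cbt] -> 12 lines: xqirs vwa mbvrq cbt ssbcz olpku jruh qapqo znmr rqid ehsf uok
Hunk 6: at line 5 remove [jruh,qapqo,znmr] add [bplc,xkw,zofqe] -> 12 lines: xqirs vwa mbvrq cbt ssbcz olpku bplc xkw zofqe rqid ehsf uok
Hunk 7: at line 8 remove [zofqe,rqid] add [lkunl,tbf,tag] -> 13 lines: xqirs vwa mbvrq cbt ssbcz olpku bplc xkw lkunl tbf tag ehsf uok

Answer: xqirs
vwa
mbvrq
cbt
ssbcz
olpku
bplc
xkw
lkunl
tbf
tag
ehsf
uok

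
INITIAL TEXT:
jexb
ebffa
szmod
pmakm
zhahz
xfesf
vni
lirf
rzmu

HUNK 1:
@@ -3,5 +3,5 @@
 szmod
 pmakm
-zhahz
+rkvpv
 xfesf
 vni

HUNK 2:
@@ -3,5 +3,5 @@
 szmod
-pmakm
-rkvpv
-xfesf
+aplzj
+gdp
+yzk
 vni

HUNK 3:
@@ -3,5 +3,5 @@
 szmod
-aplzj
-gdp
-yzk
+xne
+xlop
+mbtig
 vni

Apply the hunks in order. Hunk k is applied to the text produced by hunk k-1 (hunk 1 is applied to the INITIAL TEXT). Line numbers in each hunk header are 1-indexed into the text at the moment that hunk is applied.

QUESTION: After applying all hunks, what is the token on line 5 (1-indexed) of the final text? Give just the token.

Hunk 1: at line 3 remove [zhahz] add [rkvpv] -> 9 lines: jexb ebffa szmod pmakm rkvpv xfesf vni lirf rzmu
Hunk 2: at line 3 remove [pmakm,rkvpv,xfesf] add [aplzj,gdp,yzk] -> 9 lines: jexb ebffa szmod aplzj gdp yzk vni lirf rzmu
Hunk 3: at line 3 remove [aplzj,gdp,yzk] add [xne,xlop,mbtig] -> 9 lines: jexb ebffa szmod xne xlop mbtig vni lirf rzmu
Final line 5: xlop

Answer: xlop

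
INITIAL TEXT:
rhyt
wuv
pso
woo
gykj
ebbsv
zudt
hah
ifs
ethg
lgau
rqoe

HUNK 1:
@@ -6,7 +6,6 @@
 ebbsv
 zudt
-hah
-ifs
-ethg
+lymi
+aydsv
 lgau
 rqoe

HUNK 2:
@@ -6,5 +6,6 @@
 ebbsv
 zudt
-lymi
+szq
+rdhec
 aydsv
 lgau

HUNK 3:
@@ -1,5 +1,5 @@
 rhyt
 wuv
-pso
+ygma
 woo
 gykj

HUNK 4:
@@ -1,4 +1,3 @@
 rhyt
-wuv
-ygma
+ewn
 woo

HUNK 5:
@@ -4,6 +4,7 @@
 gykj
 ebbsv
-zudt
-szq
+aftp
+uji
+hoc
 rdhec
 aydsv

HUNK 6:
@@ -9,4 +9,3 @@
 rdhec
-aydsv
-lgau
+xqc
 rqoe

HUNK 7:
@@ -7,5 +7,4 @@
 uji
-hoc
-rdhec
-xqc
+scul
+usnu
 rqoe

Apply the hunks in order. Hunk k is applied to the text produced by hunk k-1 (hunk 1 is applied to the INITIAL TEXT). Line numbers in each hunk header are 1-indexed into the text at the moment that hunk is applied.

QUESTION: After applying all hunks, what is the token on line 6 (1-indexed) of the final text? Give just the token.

Hunk 1: at line 6 remove [hah,ifs,ethg] add [lymi,aydsv] -> 11 lines: rhyt wuv pso woo gykj ebbsv zudt lymi aydsv lgau rqoe
Hunk 2: at line 6 remove [lymi] add [szq,rdhec] -> 12 lines: rhyt wuv pso woo gykj ebbsv zudt szq rdhec aydsv lgau rqoe
Hunk 3: at line 1 remove [pso] add [ygma] -> 12 lines: rhyt wuv ygma woo gykj ebbsv zudt szq rdhec aydsv lgau rqoe
Hunk 4: at line 1 remove [wuv,ygma] add [ewn] -> 11 lines: rhyt ewn woo gykj ebbsv zudt szq rdhec aydsv lgau rqoe
Hunk 5: at line 4 remove [zudt,szq] add [aftp,uji,hoc] -> 12 lines: rhyt ewn woo gykj ebbsv aftp uji hoc rdhec aydsv lgau rqoe
Hunk 6: at line 9 remove [aydsv,lgau] add [xqc] -> 11 lines: rhyt ewn woo gykj ebbsv aftp uji hoc rdhec xqc rqoe
Hunk 7: at line 7 remove [hoc,rdhec,xqc] add [scul,usnu] -> 10 lines: rhyt ewn woo gykj ebbsv aftp uji scul usnu rqoe
Final line 6: aftp

Answer: aftp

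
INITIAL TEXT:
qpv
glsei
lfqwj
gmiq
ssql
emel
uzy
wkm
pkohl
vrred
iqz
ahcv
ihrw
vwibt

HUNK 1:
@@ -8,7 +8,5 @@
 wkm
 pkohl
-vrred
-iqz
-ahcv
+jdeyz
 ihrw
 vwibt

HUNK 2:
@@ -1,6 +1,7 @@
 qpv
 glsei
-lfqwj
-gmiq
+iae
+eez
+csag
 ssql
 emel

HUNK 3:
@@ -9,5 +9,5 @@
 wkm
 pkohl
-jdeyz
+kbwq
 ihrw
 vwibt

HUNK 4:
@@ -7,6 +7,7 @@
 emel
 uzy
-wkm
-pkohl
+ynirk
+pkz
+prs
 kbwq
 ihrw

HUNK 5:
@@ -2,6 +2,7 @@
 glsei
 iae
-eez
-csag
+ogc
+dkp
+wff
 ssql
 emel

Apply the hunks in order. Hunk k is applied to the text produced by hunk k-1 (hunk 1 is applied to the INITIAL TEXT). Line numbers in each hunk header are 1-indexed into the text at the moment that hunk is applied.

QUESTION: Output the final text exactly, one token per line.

Hunk 1: at line 8 remove [vrred,iqz,ahcv] add [jdeyz] -> 12 lines: qpv glsei lfqwj gmiq ssql emel uzy wkm pkohl jdeyz ihrw vwibt
Hunk 2: at line 1 remove [lfqwj,gmiq] add [iae,eez,csag] -> 13 lines: qpv glsei iae eez csag ssql emel uzy wkm pkohl jdeyz ihrw vwibt
Hunk 3: at line 9 remove [jdeyz] add [kbwq] -> 13 lines: qpv glsei iae eez csag ssql emel uzy wkm pkohl kbwq ihrw vwibt
Hunk 4: at line 7 remove [wkm,pkohl] add [ynirk,pkz,prs] -> 14 lines: qpv glsei iae eez csag ssql emel uzy ynirk pkz prs kbwq ihrw vwibt
Hunk 5: at line 2 remove [eez,csag] add [ogc,dkp,wff] -> 15 lines: qpv glsei iae ogc dkp wff ssql emel uzy ynirk pkz prs kbwq ihrw vwibt

Answer: qpv
glsei
iae
ogc
dkp
wff
ssql
emel
uzy
ynirk
pkz
prs
kbwq
ihrw
vwibt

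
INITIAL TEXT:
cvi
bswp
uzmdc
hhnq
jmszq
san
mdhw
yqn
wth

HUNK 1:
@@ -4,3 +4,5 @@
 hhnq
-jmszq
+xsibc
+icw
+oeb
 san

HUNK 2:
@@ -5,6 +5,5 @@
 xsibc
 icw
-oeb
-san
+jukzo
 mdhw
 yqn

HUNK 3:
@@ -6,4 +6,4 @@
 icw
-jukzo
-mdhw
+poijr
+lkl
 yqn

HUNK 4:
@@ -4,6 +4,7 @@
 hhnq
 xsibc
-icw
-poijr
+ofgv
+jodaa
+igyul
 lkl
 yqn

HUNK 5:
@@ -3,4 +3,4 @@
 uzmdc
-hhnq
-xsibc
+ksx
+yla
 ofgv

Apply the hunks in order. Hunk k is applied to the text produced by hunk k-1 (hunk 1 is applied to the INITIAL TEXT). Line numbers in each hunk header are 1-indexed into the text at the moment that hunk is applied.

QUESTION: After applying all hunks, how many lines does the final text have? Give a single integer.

Hunk 1: at line 4 remove [jmszq] add [xsibc,icw,oeb] -> 11 lines: cvi bswp uzmdc hhnq xsibc icw oeb san mdhw yqn wth
Hunk 2: at line 5 remove [oeb,san] add [jukzo] -> 10 lines: cvi bswp uzmdc hhnq xsibc icw jukzo mdhw yqn wth
Hunk 3: at line 6 remove [jukzo,mdhw] add [poijr,lkl] -> 10 lines: cvi bswp uzmdc hhnq xsibc icw poijr lkl yqn wth
Hunk 4: at line 4 remove [icw,poijr] add [ofgv,jodaa,igyul] -> 11 lines: cvi bswp uzmdc hhnq xsibc ofgv jodaa igyul lkl yqn wth
Hunk 5: at line 3 remove [hhnq,xsibc] add [ksx,yla] -> 11 lines: cvi bswp uzmdc ksx yla ofgv jodaa igyul lkl yqn wth
Final line count: 11

Answer: 11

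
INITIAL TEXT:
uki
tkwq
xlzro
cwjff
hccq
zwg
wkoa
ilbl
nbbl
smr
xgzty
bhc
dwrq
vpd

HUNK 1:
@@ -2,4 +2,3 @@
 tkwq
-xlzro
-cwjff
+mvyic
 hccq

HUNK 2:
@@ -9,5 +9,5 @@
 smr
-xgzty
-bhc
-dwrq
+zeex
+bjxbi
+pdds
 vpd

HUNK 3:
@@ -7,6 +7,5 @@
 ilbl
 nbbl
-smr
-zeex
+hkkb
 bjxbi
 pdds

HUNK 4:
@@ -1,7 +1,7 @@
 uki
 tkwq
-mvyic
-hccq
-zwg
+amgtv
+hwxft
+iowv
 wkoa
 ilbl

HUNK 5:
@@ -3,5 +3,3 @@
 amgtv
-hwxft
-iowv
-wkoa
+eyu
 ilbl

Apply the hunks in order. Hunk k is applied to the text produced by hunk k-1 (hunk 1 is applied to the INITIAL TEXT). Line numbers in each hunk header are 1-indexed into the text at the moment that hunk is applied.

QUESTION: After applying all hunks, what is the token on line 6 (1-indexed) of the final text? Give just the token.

Answer: nbbl

Derivation:
Hunk 1: at line 2 remove [xlzro,cwjff] add [mvyic] -> 13 lines: uki tkwq mvyic hccq zwg wkoa ilbl nbbl smr xgzty bhc dwrq vpd
Hunk 2: at line 9 remove [xgzty,bhc,dwrq] add [zeex,bjxbi,pdds] -> 13 lines: uki tkwq mvyic hccq zwg wkoa ilbl nbbl smr zeex bjxbi pdds vpd
Hunk 3: at line 7 remove [smr,zeex] add [hkkb] -> 12 lines: uki tkwq mvyic hccq zwg wkoa ilbl nbbl hkkb bjxbi pdds vpd
Hunk 4: at line 1 remove [mvyic,hccq,zwg] add [amgtv,hwxft,iowv] -> 12 lines: uki tkwq amgtv hwxft iowv wkoa ilbl nbbl hkkb bjxbi pdds vpd
Hunk 5: at line 3 remove [hwxft,iowv,wkoa] add [eyu] -> 10 lines: uki tkwq amgtv eyu ilbl nbbl hkkb bjxbi pdds vpd
Final line 6: nbbl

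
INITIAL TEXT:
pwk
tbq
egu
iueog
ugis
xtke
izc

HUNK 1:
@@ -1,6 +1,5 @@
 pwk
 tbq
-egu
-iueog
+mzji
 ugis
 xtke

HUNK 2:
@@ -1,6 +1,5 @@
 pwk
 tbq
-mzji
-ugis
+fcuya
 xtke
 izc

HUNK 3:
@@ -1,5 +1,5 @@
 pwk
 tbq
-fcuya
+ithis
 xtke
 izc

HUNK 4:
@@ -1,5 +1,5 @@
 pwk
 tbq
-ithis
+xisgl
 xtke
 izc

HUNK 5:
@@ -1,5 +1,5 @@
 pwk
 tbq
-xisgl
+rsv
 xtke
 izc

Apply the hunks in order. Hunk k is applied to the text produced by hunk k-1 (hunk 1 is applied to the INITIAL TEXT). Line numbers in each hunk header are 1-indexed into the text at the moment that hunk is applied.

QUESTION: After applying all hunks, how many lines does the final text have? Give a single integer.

Hunk 1: at line 1 remove [egu,iueog] add [mzji] -> 6 lines: pwk tbq mzji ugis xtke izc
Hunk 2: at line 1 remove [mzji,ugis] add [fcuya] -> 5 lines: pwk tbq fcuya xtke izc
Hunk 3: at line 1 remove [fcuya] add [ithis] -> 5 lines: pwk tbq ithis xtke izc
Hunk 4: at line 1 remove [ithis] add [xisgl] -> 5 lines: pwk tbq xisgl xtke izc
Hunk 5: at line 1 remove [xisgl] add [rsv] -> 5 lines: pwk tbq rsv xtke izc
Final line count: 5

Answer: 5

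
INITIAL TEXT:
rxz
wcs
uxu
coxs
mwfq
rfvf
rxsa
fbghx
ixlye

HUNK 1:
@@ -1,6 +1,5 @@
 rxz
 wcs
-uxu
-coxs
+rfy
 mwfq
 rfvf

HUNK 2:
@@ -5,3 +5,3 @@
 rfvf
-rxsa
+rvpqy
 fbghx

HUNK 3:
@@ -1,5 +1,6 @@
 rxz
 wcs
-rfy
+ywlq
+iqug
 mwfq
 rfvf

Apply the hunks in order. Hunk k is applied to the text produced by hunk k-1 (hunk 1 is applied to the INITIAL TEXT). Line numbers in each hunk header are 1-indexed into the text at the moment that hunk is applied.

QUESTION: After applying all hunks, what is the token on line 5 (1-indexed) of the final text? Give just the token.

Answer: mwfq

Derivation:
Hunk 1: at line 1 remove [uxu,coxs] add [rfy] -> 8 lines: rxz wcs rfy mwfq rfvf rxsa fbghx ixlye
Hunk 2: at line 5 remove [rxsa] add [rvpqy] -> 8 lines: rxz wcs rfy mwfq rfvf rvpqy fbghx ixlye
Hunk 3: at line 1 remove [rfy] add [ywlq,iqug] -> 9 lines: rxz wcs ywlq iqug mwfq rfvf rvpqy fbghx ixlye
Final line 5: mwfq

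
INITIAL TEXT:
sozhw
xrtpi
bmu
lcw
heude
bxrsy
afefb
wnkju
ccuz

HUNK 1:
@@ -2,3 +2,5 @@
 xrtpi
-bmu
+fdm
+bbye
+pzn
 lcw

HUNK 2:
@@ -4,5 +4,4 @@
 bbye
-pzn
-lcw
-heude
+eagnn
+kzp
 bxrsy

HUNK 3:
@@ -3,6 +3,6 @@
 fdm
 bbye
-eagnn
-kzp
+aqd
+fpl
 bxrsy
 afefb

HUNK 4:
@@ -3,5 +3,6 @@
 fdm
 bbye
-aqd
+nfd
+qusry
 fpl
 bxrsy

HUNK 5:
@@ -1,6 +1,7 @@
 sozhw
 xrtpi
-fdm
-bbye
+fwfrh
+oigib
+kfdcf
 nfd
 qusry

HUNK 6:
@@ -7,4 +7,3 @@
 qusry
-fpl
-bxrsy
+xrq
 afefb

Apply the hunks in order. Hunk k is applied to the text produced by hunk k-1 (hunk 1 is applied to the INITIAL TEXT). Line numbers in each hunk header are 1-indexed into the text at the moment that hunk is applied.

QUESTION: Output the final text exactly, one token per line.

Answer: sozhw
xrtpi
fwfrh
oigib
kfdcf
nfd
qusry
xrq
afefb
wnkju
ccuz

Derivation:
Hunk 1: at line 2 remove [bmu] add [fdm,bbye,pzn] -> 11 lines: sozhw xrtpi fdm bbye pzn lcw heude bxrsy afefb wnkju ccuz
Hunk 2: at line 4 remove [pzn,lcw,heude] add [eagnn,kzp] -> 10 lines: sozhw xrtpi fdm bbye eagnn kzp bxrsy afefb wnkju ccuz
Hunk 3: at line 3 remove [eagnn,kzp] add [aqd,fpl] -> 10 lines: sozhw xrtpi fdm bbye aqd fpl bxrsy afefb wnkju ccuz
Hunk 4: at line 3 remove [aqd] add [nfd,qusry] -> 11 lines: sozhw xrtpi fdm bbye nfd qusry fpl bxrsy afefb wnkju ccuz
Hunk 5: at line 1 remove [fdm,bbye] add [fwfrh,oigib,kfdcf] -> 12 lines: sozhw xrtpi fwfrh oigib kfdcf nfd qusry fpl bxrsy afefb wnkju ccuz
Hunk 6: at line 7 remove [fpl,bxrsy] add [xrq] -> 11 lines: sozhw xrtpi fwfrh oigib kfdcf nfd qusry xrq afefb wnkju ccuz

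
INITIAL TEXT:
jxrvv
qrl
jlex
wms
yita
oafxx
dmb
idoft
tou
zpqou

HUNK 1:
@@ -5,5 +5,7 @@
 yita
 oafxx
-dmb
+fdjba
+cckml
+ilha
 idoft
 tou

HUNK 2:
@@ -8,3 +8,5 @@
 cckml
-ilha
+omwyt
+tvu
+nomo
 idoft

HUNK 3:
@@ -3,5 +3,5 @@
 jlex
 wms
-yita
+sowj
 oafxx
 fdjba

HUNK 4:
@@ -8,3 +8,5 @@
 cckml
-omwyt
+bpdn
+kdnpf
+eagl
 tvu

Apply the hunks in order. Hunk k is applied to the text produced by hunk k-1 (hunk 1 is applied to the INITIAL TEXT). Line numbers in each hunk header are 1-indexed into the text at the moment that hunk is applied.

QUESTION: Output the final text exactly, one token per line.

Hunk 1: at line 5 remove [dmb] add [fdjba,cckml,ilha] -> 12 lines: jxrvv qrl jlex wms yita oafxx fdjba cckml ilha idoft tou zpqou
Hunk 2: at line 8 remove [ilha] add [omwyt,tvu,nomo] -> 14 lines: jxrvv qrl jlex wms yita oafxx fdjba cckml omwyt tvu nomo idoft tou zpqou
Hunk 3: at line 3 remove [yita] add [sowj] -> 14 lines: jxrvv qrl jlex wms sowj oafxx fdjba cckml omwyt tvu nomo idoft tou zpqou
Hunk 4: at line 8 remove [omwyt] add [bpdn,kdnpf,eagl] -> 16 lines: jxrvv qrl jlex wms sowj oafxx fdjba cckml bpdn kdnpf eagl tvu nomo idoft tou zpqou

Answer: jxrvv
qrl
jlex
wms
sowj
oafxx
fdjba
cckml
bpdn
kdnpf
eagl
tvu
nomo
idoft
tou
zpqou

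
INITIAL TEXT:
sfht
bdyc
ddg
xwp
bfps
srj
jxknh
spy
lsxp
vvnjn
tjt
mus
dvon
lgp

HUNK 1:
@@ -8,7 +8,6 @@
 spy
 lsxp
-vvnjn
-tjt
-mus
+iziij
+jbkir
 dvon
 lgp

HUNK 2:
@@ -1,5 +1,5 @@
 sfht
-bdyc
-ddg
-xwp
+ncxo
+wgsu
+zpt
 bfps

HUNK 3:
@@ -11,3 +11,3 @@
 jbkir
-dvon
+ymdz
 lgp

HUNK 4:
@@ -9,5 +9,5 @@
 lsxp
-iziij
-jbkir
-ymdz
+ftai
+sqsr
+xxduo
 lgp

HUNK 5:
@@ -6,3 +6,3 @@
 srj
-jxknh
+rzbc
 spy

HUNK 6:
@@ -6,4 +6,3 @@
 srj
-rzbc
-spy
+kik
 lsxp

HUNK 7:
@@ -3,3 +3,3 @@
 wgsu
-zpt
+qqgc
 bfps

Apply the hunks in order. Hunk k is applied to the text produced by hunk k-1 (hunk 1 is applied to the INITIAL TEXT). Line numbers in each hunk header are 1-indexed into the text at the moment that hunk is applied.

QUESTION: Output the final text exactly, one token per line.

Hunk 1: at line 8 remove [vvnjn,tjt,mus] add [iziij,jbkir] -> 13 lines: sfht bdyc ddg xwp bfps srj jxknh spy lsxp iziij jbkir dvon lgp
Hunk 2: at line 1 remove [bdyc,ddg,xwp] add [ncxo,wgsu,zpt] -> 13 lines: sfht ncxo wgsu zpt bfps srj jxknh spy lsxp iziij jbkir dvon lgp
Hunk 3: at line 11 remove [dvon] add [ymdz] -> 13 lines: sfht ncxo wgsu zpt bfps srj jxknh spy lsxp iziij jbkir ymdz lgp
Hunk 4: at line 9 remove [iziij,jbkir,ymdz] add [ftai,sqsr,xxduo] -> 13 lines: sfht ncxo wgsu zpt bfps srj jxknh spy lsxp ftai sqsr xxduo lgp
Hunk 5: at line 6 remove [jxknh] add [rzbc] -> 13 lines: sfht ncxo wgsu zpt bfps srj rzbc spy lsxp ftai sqsr xxduo lgp
Hunk 6: at line 6 remove [rzbc,spy] add [kik] -> 12 lines: sfht ncxo wgsu zpt bfps srj kik lsxp ftai sqsr xxduo lgp
Hunk 7: at line 3 remove [zpt] add [qqgc] -> 12 lines: sfht ncxo wgsu qqgc bfps srj kik lsxp ftai sqsr xxduo lgp

Answer: sfht
ncxo
wgsu
qqgc
bfps
srj
kik
lsxp
ftai
sqsr
xxduo
lgp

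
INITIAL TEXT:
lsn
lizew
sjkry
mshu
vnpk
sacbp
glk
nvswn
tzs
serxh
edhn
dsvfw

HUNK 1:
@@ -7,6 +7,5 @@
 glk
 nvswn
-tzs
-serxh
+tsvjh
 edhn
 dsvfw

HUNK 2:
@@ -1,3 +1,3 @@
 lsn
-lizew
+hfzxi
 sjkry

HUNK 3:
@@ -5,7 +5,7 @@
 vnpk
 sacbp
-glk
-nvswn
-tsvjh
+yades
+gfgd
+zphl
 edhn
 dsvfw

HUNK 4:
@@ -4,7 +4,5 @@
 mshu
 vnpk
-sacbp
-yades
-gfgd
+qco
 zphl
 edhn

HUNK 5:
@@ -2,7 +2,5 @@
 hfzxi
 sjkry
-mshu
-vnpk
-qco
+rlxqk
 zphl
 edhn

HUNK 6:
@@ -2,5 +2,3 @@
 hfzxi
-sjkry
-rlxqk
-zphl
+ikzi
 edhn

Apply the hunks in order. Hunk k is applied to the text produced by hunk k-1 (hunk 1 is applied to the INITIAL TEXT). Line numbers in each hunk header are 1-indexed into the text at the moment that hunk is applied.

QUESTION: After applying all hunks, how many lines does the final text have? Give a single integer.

Hunk 1: at line 7 remove [tzs,serxh] add [tsvjh] -> 11 lines: lsn lizew sjkry mshu vnpk sacbp glk nvswn tsvjh edhn dsvfw
Hunk 2: at line 1 remove [lizew] add [hfzxi] -> 11 lines: lsn hfzxi sjkry mshu vnpk sacbp glk nvswn tsvjh edhn dsvfw
Hunk 3: at line 5 remove [glk,nvswn,tsvjh] add [yades,gfgd,zphl] -> 11 lines: lsn hfzxi sjkry mshu vnpk sacbp yades gfgd zphl edhn dsvfw
Hunk 4: at line 4 remove [sacbp,yades,gfgd] add [qco] -> 9 lines: lsn hfzxi sjkry mshu vnpk qco zphl edhn dsvfw
Hunk 5: at line 2 remove [mshu,vnpk,qco] add [rlxqk] -> 7 lines: lsn hfzxi sjkry rlxqk zphl edhn dsvfw
Hunk 6: at line 2 remove [sjkry,rlxqk,zphl] add [ikzi] -> 5 lines: lsn hfzxi ikzi edhn dsvfw
Final line count: 5

Answer: 5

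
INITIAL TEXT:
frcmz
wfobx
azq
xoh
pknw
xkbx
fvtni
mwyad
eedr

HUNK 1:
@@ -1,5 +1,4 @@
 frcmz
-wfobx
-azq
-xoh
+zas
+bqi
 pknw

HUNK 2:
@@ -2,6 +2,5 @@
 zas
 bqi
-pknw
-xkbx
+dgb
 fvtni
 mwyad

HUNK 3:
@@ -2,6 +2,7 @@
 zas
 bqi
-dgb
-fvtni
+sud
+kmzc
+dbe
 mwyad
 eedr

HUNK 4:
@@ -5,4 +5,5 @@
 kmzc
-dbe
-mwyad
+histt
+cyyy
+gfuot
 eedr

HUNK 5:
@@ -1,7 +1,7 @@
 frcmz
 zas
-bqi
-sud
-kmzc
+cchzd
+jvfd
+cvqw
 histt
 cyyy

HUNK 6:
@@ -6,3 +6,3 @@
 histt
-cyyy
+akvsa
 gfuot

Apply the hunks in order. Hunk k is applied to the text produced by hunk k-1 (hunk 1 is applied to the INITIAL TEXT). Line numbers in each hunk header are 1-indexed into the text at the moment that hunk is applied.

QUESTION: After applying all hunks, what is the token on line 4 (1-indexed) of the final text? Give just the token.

Hunk 1: at line 1 remove [wfobx,azq,xoh] add [zas,bqi] -> 8 lines: frcmz zas bqi pknw xkbx fvtni mwyad eedr
Hunk 2: at line 2 remove [pknw,xkbx] add [dgb] -> 7 lines: frcmz zas bqi dgb fvtni mwyad eedr
Hunk 3: at line 2 remove [dgb,fvtni] add [sud,kmzc,dbe] -> 8 lines: frcmz zas bqi sud kmzc dbe mwyad eedr
Hunk 4: at line 5 remove [dbe,mwyad] add [histt,cyyy,gfuot] -> 9 lines: frcmz zas bqi sud kmzc histt cyyy gfuot eedr
Hunk 5: at line 1 remove [bqi,sud,kmzc] add [cchzd,jvfd,cvqw] -> 9 lines: frcmz zas cchzd jvfd cvqw histt cyyy gfuot eedr
Hunk 6: at line 6 remove [cyyy] add [akvsa] -> 9 lines: frcmz zas cchzd jvfd cvqw histt akvsa gfuot eedr
Final line 4: jvfd

Answer: jvfd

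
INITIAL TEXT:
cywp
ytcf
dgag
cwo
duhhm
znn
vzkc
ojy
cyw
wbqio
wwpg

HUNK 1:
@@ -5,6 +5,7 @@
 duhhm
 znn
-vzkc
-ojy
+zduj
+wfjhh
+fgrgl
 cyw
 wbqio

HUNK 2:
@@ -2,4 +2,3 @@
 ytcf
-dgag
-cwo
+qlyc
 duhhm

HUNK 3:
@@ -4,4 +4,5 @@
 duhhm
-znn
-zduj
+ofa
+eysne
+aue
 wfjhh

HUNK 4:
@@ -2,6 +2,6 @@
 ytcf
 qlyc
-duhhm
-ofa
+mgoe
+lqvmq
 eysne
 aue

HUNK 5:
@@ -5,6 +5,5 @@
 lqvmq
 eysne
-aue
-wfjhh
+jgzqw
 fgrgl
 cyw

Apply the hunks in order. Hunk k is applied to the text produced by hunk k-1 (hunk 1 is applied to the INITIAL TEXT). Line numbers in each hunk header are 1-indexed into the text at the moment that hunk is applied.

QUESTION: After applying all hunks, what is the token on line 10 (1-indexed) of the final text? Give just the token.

Answer: wbqio

Derivation:
Hunk 1: at line 5 remove [vzkc,ojy] add [zduj,wfjhh,fgrgl] -> 12 lines: cywp ytcf dgag cwo duhhm znn zduj wfjhh fgrgl cyw wbqio wwpg
Hunk 2: at line 2 remove [dgag,cwo] add [qlyc] -> 11 lines: cywp ytcf qlyc duhhm znn zduj wfjhh fgrgl cyw wbqio wwpg
Hunk 3: at line 4 remove [znn,zduj] add [ofa,eysne,aue] -> 12 lines: cywp ytcf qlyc duhhm ofa eysne aue wfjhh fgrgl cyw wbqio wwpg
Hunk 4: at line 2 remove [duhhm,ofa] add [mgoe,lqvmq] -> 12 lines: cywp ytcf qlyc mgoe lqvmq eysne aue wfjhh fgrgl cyw wbqio wwpg
Hunk 5: at line 5 remove [aue,wfjhh] add [jgzqw] -> 11 lines: cywp ytcf qlyc mgoe lqvmq eysne jgzqw fgrgl cyw wbqio wwpg
Final line 10: wbqio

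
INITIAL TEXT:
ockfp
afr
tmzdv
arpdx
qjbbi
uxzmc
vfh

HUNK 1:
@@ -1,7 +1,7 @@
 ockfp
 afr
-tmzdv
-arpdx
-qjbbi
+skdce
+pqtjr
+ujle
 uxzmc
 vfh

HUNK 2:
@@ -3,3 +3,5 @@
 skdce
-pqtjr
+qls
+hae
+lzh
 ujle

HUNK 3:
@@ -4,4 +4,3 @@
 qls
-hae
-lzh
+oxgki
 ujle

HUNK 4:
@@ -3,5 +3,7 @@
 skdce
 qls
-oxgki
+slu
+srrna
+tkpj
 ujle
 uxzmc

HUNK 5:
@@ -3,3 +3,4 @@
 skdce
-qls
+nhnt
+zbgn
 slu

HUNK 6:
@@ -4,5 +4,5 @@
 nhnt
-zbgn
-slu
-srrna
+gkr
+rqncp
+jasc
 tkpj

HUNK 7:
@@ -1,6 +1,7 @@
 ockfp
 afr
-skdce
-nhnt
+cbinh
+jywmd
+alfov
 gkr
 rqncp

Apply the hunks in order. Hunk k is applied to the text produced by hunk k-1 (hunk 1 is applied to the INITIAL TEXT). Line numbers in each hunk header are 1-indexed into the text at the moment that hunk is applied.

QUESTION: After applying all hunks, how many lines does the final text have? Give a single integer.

Hunk 1: at line 1 remove [tmzdv,arpdx,qjbbi] add [skdce,pqtjr,ujle] -> 7 lines: ockfp afr skdce pqtjr ujle uxzmc vfh
Hunk 2: at line 3 remove [pqtjr] add [qls,hae,lzh] -> 9 lines: ockfp afr skdce qls hae lzh ujle uxzmc vfh
Hunk 3: at line 4 remove [hae,lzh] add [oxgki] -> 8 lines: ockfp afr skdce qls oxgki ujle uxzmc vfh
Hunk 4: at line 3 remove [oxgki] add [slu,srrna,tkpj] -> 10 lines: ockfp afr skdce qls slu srrna tkpj ujle uxzmc vfh
Hunk 5: at line 3 remove [qls] add [nhnt,zbgn] -> 11 lines: ockfp afr skdce nhnt zbgn slu srrna tkpj ujle uxzmc vfh
Hunk 6: at line 4 remove [zbgn,slu,srrna] add [gkr,rqncp,jasc] -> 11 lines: ockfp afr skdce nhnt gkr rqncp jasc tkpj ujle uxzmc vfh
Hunk 7: at line 1 remove [skdce,nhnt] add [cbinh,jywmd,alfov] -> 12 lines: ockfp afr cbinh jywmd alfov gkr rqncp jasc tkpj ujle uxzmc vfh
Final line count: 12

Answer: 12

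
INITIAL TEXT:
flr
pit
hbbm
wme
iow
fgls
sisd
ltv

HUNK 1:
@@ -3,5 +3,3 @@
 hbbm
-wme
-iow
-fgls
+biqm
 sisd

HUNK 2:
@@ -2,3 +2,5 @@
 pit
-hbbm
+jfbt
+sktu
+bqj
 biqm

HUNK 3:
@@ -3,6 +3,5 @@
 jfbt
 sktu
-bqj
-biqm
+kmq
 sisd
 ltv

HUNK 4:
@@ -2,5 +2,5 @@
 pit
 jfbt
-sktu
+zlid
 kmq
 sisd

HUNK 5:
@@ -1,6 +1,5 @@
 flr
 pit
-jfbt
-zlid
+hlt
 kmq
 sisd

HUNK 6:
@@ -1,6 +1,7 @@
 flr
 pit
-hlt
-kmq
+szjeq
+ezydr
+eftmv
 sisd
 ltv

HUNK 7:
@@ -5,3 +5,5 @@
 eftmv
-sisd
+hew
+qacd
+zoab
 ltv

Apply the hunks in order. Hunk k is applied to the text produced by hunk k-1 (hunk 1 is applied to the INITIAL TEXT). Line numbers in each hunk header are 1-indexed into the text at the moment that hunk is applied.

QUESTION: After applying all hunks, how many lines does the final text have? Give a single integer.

Hunk 1: at line 3 remove [wme,iow,fgls] add [biqm] -> 6 lines: flr pit hbbm biqm sisd ltv
Hunk 2: at line 2 remove [hbbm] add [jfbt,sktu,bqj] -> 8 lines: flr pit jfbt sktu bqj biqm sisd ltv
Hunk 3: at line 3 remove [bqj,biqm] add [kmq] -> 7 lines: flr pit jfbt sktu kmq sisd ltv
Hunk 4: at line 2 remove [sktu] add [zlid] -> 7 lines: flr pit jfbt zlid kmq sisd ltv
Hunk 5: at line 1 remove [jfbt,zlid] add [hlt] -> 6 lines: flr pit hlt kmq sisd ltv
Hunk 6: at line 1 remove [hlt,kmq] add [szjeq,ezydr,eftmv] -> 7 lines: flr pit szjeq ezydr eftmv sisd ltv
Hunk 7: at line 5 remove [sisd] add [hew,qacd,zoab] -> 9 lines: flr pit szjeq ezydr eftmv hew qacd zoab ltv
Final line count: 9

Answer: 9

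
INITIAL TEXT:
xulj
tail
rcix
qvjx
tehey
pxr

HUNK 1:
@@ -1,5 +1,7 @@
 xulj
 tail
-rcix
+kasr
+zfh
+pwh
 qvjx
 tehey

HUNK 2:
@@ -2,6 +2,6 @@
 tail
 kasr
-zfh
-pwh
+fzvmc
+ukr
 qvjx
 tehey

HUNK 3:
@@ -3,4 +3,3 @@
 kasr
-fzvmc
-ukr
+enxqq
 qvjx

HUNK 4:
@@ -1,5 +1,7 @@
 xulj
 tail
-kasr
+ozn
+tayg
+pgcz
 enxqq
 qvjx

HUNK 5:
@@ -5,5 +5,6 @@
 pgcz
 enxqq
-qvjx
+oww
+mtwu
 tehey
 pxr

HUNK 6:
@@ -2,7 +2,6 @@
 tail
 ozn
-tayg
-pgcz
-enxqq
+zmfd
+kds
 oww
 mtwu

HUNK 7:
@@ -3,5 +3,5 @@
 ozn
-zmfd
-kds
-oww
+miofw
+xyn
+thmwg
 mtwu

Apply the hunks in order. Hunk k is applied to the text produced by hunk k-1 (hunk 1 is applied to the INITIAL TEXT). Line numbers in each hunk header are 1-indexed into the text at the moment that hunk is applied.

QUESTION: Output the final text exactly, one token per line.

Answer: xulj
tail
ozn
miofw
xyn
thmwg
mtwu
tehey
pxr

Derivation:
Hunk 1: at line 1 remove [rcix] add [kasr,zfh,pwh] -> 8 lines: xulj tail kasr zfh pwh qvjx tehey pxr
Hunk 2: at line 2 remove [zfh,pwh] add [fzvmc,ukr] -> 8 lines: xulj tail kasr fzvmc ukr qvjx tehey pxr
Hunk 3: at line 3 remove [fzvmc,ukr] add [enxqq] -> 7 lines: xulj tail kasr enxqq qvjx tehey pxr
Hunk 4: at line 1 remove [kasr] add [ozn,tayg,pgcz] -> 9 lines: xulj tail ozn tayg pgcz enxqq qvjx tehey pxr
Hunk 5: at line 5 remove [qvjx] add [oww,mtwu] -> 10 lines: xulj tail ozn tayg pgcz enxqq oww mtwu tehey pxr
Hunk 6: at line 2 remove [tayg,pgcz,enxqq] add [zmfd,kds] -> 9 lines: xulj tail ozn zmfd kds oww mtwu tehey pxr
Hunk 7: at line 3 remove [zmfd,kds,oww] add [miofw,xyn,thmwg] -> 9 lines: xulj tail ozn miofw xyn thmwg mtwu tehey pxr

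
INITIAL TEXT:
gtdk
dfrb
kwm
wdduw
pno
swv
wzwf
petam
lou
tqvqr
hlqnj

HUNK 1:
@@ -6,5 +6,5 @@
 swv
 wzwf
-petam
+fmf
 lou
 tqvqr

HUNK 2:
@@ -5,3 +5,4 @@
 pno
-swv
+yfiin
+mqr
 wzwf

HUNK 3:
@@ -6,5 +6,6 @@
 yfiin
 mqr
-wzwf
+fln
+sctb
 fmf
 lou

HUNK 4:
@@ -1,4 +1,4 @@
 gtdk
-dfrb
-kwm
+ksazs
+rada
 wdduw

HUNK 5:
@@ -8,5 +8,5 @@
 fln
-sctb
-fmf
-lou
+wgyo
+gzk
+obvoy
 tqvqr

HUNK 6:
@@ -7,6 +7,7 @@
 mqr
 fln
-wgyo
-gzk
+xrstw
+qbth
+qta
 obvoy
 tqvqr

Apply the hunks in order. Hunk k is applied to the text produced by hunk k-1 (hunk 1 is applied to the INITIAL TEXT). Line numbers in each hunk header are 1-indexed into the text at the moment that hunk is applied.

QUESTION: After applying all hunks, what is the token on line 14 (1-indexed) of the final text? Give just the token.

Answer: hlqnj

Derivation:
Hunk 1: at line 6 remove [petam] add [fmf] -> 11 lines: gtdk dfrb kwm wdduw pno swv wzwf fmf lou tqvqr hlqnj
Hunk 2: at line 5 remove [swv] add [yfiin,mqr] -> 12 lines: gtdk dfrb kwm wdduw pno yfiin mqr wzwf fmf lou tqvqr hlqnj
Hunk 3: at line 6 remove [wzwf] add [fln,sctb] -> 13 lines: gtdk dfrb kwm wdduw pno yfiin mqr fln sctb fmf lou tqvqr hlqnj
Hunk 4: at line 1 remove [dfrb,kwm] add [ksazs,rada] -> 13 lines: gtdk ksazs rada wdduw pno yfiin mqr fln sctb fmf lou tqvqr hlqnj
Hunk 5: at line 8 remove [sctb,fmf,lou] add [wgyo,gzk,obvoy] -> 13 lines: gtdk ksazs rada wdduw pno yfiin mqr fln wgyo gzk obvoy tqvqr hlqnj
Hunk 6: at line 7 remove [wgyo,gzk] add [xrstw,qbth,qta] -> 14 lines: gtdk ksazs rada wdduw pno yfiin mqr fln xrstw qbth qta obvoy tqvqr hlqnj
Final line 14: hlqnj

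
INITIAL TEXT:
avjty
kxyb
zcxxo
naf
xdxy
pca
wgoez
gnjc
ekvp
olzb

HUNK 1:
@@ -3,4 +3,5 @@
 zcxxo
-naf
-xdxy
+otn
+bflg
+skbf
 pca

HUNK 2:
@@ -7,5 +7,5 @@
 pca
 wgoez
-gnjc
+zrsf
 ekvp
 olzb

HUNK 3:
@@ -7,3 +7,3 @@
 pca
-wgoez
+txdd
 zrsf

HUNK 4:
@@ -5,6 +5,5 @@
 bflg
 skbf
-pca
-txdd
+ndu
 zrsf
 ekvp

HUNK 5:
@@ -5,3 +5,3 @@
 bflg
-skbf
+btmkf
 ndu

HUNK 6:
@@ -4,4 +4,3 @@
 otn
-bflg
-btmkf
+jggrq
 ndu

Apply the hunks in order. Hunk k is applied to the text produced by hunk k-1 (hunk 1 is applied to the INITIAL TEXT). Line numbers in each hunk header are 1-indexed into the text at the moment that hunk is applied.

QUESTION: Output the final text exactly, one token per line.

Answer: avjty
kxyb
zcxxo
otn
jggrq
ndu
zrsf
ekvp
olzb

Derivation:
Hunk 1: at line 3 remove [naf,xdxy] add [otn,bflg,skbf] -> 11 lines: avjty kxyb zcxxo otn bflg skbf pca wgoez gnjc ekvp olzb
Hunk 2: at line 7 remove [gnjc] add [zrsf] -> 11 lines: avjty kxyb zcxxo otn bflg skbf pca wgoez zrsf ekvp olzb
Hunk 3: at line 7 remove [wgoez] add [txdd] -> 11 lines: avjty kxyb zcxxo otn bflg skbf pca txdd zrsf ekvp olzb
Hunk 4: at line 5 remove [pca,txdd] add [ndu] -> 10 lines: avjty kxyb zcxxo otn bflg skbf ndu zrsf ekvp olzb
Hunk 5: at line 5 remove [skbf] add [btmkf] -> 10 lines: avjty kxyb zcxxo otn bflg btmkf ndu zrsf ekvp olzb
Hunk 6: at line 4 remove [bflg,btmkf] add [jggrq] -> 9 lines: avjty kxyb zcxxo otn jggrq ndu zrsf ekvp olzb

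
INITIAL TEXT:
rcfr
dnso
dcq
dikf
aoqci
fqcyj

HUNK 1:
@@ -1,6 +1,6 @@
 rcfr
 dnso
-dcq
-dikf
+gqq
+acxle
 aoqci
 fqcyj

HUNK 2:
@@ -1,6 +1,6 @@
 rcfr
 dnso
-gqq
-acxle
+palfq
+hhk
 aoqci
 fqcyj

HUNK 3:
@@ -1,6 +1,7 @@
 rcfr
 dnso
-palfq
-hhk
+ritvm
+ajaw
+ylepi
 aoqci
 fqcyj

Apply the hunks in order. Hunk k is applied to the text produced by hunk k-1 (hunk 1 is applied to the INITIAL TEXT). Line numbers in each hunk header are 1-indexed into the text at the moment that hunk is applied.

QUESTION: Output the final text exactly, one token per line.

Answer: rcfr
dnso
ritvm
ajaw
ylepi
aoqci
fqcyj

Derivation:
Hunk 1: at line 1 remove [dcq,dikf] add [gqq,acxle] -> 6 lines: rcfr dnso gqq acxle aoqci fqcyj
Hunk 2: at line 1 remove [gqq,acxle] add [palfq,hhk] -> 6 lines: rcfr dnso palfq hhk aoqci fqcyj
Hunk 3: at line 1 remove [palfq,hhk] add [ritvm,ajaw,ylepi] -> 7 lines: rcfr dnso ritvm ajaw ylepi aoqci fqcyj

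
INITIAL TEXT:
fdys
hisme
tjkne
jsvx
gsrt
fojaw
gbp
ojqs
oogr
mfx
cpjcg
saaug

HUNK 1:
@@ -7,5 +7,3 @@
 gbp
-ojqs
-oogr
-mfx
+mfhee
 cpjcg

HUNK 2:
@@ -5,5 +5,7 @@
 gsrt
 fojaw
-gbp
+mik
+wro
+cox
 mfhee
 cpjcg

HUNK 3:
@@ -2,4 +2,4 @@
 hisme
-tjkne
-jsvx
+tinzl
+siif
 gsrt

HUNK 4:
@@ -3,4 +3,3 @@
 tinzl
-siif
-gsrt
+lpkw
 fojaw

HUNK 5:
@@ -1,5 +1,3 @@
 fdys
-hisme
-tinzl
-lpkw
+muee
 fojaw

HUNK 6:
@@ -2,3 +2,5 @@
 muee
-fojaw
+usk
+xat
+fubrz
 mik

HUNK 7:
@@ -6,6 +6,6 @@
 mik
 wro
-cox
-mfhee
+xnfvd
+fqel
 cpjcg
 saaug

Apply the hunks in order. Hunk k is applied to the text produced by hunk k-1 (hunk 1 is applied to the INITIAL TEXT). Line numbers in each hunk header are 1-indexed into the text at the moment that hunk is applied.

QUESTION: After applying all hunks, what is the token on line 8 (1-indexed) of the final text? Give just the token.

Answer: xnfvd

Derivation:
Hunk 1: at line 7 remove [ojqs,oogr,mfx] add [mfhee] -> 10 lines: fdys hisme tjkne jsvx gsrt fojaw gbp mfhee cpjcg saaug
Hunk 2: at line 5 remove [gbp] add [mik,wro,cox] -> 12 lines: fdys hisme tjkne jsvx gsrt fojaw mik wro cox mfhee cpjcg saaug
Hunk 3: at line 2 remove [tjkne,jsvx] add [tinzl,siif] -> 12 lines: fdys hisme tinzl siif gsrt fojaw mik wro cox mfhee cpjcg saaug
Hunk 4: at line 3 remove [siif,gsrt] add [lpkw] -> 11 lines: fdys hisme tinzl lpkw fojaw mik wro cox mfhee cpjcg saaug
Hunk 5: at line 1 remove [hisme,tinzl,lpkw] add [muee] -> 9 lines: fdys muee fojaw mik wro cox mfhee cpjcg saaug
Hunk 6: at line 2 remove [fojaw] add [usk,xat,fubrz] -> 11 lines: fdys muee usk xat fubrz mik wro cox mfhee cpjcg saaug
Hunk 7: at line 6 remove [cox,mfhee] add [xnfvd,fqel] -> 11 lines: fdys muee usk xat fubrz mik wro xnfvd fqel cpjcg saaug
Final line 8: xnfvd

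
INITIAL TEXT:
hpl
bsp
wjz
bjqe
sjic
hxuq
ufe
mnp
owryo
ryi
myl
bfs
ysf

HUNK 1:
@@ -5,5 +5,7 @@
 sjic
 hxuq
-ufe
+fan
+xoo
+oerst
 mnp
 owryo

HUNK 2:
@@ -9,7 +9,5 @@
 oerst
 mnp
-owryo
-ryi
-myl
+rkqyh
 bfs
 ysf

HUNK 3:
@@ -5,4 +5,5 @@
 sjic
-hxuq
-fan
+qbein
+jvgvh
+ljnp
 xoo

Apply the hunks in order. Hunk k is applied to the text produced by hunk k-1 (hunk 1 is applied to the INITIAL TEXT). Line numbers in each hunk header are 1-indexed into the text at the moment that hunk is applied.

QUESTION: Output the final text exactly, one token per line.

Answer: hpl
bsp
wjz
bjqe
sjic
qbein
jvgvh
ljnp
xoo
oerst
mnp
rkqyh
bfs
ysf

Derivation:
Hunk 1: at line 5 remove [ufe] add [fan,xoo,oerst] -> 15 lines: hpl bsp wjz bjqe sjic hxuq fan xoo oerst mnp owryo ryi myl bfs ysf
Hunk 2: at line 9 remove [owryo,ryi,myl] add [rkqyh] -> 13 lines: hpl bsp wjz bjqe sjic hxuq fan xoo oerst mnp rkqyh bfs ysf
Hunk 3: at line 5 remove [hxuq,fan] add [qbein,jvgvh,ljnp] -> 14 lines: hpl bsp wjz bjqe sjic qbein jvgvh ljnp xoo oerst mnp rkqyh bfs ysf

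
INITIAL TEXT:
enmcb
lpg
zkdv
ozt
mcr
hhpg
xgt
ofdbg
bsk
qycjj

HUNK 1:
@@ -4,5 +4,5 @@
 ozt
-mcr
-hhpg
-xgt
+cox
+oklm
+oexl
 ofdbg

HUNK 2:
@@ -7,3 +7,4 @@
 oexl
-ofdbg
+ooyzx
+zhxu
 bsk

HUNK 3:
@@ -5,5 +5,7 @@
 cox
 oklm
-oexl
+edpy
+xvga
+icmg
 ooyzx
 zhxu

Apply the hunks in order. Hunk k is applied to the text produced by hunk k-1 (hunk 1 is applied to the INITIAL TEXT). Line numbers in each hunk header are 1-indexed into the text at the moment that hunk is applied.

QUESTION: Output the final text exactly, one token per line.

Answer: enmcb
lpg
zkdv
ozt
cox
oklm
edpy
xvga
icmg
ooyzx
zhxu
bsk
qycjj

Derivation:
Hunk 1: at line 4 remove [mcr,hhpg,xgt] add [cox,oklm,oexl] -> 10 lines: enmcb lpg zkdv ozt cox oklm oexl ofdbg bsk qycjj
Hunk 2: at line 7 remove [ofdbg] add [ooyzx,zhxu] -> 11 lines: enmcb lpg zkdv ozt cox oklm oexl ooyzx zhxu bsk qycjj
Hunk 3: at line 5 remove [oexl] add [edpy,xvga,icmg] -> 13 lines: enmcb lpg zkdv ozt cox oklm edpy xvga icmg ooyzx zhxu bsk qycjj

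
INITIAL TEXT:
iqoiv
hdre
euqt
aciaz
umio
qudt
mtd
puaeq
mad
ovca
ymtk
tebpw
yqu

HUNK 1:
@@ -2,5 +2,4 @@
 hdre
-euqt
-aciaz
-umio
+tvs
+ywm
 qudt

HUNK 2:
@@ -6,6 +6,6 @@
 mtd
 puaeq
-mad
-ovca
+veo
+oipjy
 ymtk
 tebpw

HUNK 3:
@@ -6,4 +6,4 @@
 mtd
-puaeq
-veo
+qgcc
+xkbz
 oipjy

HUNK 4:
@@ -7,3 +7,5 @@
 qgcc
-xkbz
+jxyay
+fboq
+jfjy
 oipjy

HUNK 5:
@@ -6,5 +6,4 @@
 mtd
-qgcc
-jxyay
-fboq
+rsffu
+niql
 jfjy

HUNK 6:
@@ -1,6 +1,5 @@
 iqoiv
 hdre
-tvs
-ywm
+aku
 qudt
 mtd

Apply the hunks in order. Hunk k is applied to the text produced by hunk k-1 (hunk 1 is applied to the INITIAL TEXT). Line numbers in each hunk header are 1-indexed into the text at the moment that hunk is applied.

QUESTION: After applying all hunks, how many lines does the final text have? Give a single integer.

Answer: 12

Derivation:
Hunk 1: at line 2 remove [euqt,aciaz,umio] add [tvs,ywm] -> 12 lines: iqoiv hdre tvs ywm qudt mtd puaeq mad ovca ymtk tebpw yqu
Hunk 2: at line 6 remove [mad,ovca] add [veo,oipjy] -> 12 lines: iqoiv hdre tvs ywm qudt mtd puaeq veo oipjy ymtk tebpw yqu
Hunk 3: at line 6 remove [puaeq,veo] add [qgcc,xkbz] -> 12 lines: iqoiv hdre tvs ywm qudt mtd qgcc xkbz oipjy ymtk tebpw yqu
Hunk 4: at line 7 remove [xkbz] add [jxyay,fboq,jfjy] -> 14 lines: iqoiv hdre tvs ywm qudt mtd qgcc jxyay fboq jfjy oipjy ymtk tebpw yqu
Hunk 5: at line 6 remove [qgcc,jxyay,fboq] add [rsffu,niql] -> 13 lines: iqoiv hdre tvs ywm qudt mtd rsffu niql jfjy oipjy ymtk tebpw yqu
Hunk 6: at line 1 remove [tvs,ywm] add [aku] -> 12 lines: iqoiv hdre aku qudt mtd rsffu niql jfjy oipjy ymtk tebpw yqu
Final line count: 12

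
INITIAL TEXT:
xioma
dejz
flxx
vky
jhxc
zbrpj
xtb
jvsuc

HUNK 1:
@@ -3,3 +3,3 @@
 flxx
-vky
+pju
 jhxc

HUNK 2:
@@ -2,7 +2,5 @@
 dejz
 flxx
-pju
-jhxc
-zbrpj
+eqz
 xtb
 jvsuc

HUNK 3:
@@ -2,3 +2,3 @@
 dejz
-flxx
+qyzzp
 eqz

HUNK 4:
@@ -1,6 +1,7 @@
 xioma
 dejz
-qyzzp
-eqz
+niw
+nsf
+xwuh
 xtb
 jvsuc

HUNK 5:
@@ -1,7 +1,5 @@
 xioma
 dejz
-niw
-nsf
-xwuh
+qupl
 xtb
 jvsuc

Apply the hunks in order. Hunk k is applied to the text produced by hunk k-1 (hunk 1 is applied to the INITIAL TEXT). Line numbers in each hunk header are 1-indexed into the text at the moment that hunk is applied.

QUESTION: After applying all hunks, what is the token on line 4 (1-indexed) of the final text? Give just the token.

Answer: xtb

Derivation:
Hunk 1: at line 3 remove [vky] add [pju] -> 8 lines: xioma dejz flxx pju jhxc zbrpj xtb jvsuc
Hunk 2: at line 2 remove [pju,jhxc,zbrpj] add [eqz] -> 6 lines: xioma dejz flxx eqz xtb jvsuc
Hunk 3: at line 2 remove [flxx] add [qyzzp] -> 6 lines: xioma dejz qyzzp eqz xtb jvsuc
Hunk 4: at line 1 remove [qyzzp,eqz] add [niw,nsf,xwuh] -> 7 lines: xioma dejz niw nsf xwuh xtb jvsuc
Hunk 5: at line 1 remove [niw,nsf,xwuh] add [qupl] -> 5 lines: xioma dejz qupl xtb jvsuc
Final line 4: xtb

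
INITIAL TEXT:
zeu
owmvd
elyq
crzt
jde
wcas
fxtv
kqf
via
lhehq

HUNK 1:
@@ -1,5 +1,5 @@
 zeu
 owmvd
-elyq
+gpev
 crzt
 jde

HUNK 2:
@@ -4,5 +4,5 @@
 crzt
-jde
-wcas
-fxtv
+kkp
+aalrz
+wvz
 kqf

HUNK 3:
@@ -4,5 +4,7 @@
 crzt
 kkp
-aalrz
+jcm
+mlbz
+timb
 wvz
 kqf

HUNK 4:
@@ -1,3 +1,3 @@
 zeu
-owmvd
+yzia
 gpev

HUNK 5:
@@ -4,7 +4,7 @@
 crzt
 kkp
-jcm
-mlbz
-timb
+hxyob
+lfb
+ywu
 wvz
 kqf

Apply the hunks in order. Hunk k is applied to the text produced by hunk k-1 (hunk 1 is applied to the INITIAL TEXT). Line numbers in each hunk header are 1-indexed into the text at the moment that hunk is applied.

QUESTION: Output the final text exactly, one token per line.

Answer: zeu
yzia
gpev
crzt
kkp
hxyob
lfb
ywu
wvz
kqf
via
lhehq

Derivation:
Hunk 1: at line 1 remove [elyq] add [gpev] -> 10 lines: zeu owmvd gpev crzt jde wcas fxtv kqf via lhehq
Hunk 2: at line 4 remove [jde,wcas,fxtv] add [kkp,aalrz,wvz] -> 10 lines: zeu owmvd gpev crzt kkp aalrz wvz kqf via lhehq
Hunk 3: at line 4 remove [aalrz] add [jcm,mlbz,timb] -> 12 lines: zeu owmvd gpev crzt kkp jcm mlbz timb wvz kqf via lhehq
Hunk 4: at line 1 remove [owmvd] add [yzia] -> 12 lines: zeu yzia gpev crzt kkp jcm mlbz timb wvz kqf via lhehq
Hunk 5: at line 4 remove [jcm,mlbz,timb] add [hxyob,lfb,ywu] -> 12 lines: zeu yzia gpev crzt kkp hxyob lfb ywu wvz kqf via lhehq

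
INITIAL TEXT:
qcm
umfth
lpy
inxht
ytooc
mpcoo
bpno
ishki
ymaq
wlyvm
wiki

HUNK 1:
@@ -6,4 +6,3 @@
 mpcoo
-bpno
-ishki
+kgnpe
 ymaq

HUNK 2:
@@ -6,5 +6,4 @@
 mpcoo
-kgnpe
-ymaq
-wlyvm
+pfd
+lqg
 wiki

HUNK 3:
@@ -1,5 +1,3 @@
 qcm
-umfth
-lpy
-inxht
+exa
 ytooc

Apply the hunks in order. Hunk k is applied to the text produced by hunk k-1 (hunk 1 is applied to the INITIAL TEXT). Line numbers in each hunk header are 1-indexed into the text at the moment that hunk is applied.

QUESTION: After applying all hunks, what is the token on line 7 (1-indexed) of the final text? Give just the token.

Hunk 1: at line 6 remove [bpno,ishki] add [kgnpe] -> 10 lines: qcm umfth lpy inxht ytooc mpcoo kgnpe ymaq wlyvm wiki
Hunk 2: at line 6 remove [kgnpe,ymaq,wlyvm] add [pfd,lqg] -> 9 lines: qcm umfth lpy inxht ytooc mpcoo pfd lqg wiki
Hunk 3: at line 1 remove [umfth,lpy,inxht] add [exa] -> 7 lines: qcm exa ytooc mpcoo pfd lqg wiki
Final line 7: wiki

Answer: wiki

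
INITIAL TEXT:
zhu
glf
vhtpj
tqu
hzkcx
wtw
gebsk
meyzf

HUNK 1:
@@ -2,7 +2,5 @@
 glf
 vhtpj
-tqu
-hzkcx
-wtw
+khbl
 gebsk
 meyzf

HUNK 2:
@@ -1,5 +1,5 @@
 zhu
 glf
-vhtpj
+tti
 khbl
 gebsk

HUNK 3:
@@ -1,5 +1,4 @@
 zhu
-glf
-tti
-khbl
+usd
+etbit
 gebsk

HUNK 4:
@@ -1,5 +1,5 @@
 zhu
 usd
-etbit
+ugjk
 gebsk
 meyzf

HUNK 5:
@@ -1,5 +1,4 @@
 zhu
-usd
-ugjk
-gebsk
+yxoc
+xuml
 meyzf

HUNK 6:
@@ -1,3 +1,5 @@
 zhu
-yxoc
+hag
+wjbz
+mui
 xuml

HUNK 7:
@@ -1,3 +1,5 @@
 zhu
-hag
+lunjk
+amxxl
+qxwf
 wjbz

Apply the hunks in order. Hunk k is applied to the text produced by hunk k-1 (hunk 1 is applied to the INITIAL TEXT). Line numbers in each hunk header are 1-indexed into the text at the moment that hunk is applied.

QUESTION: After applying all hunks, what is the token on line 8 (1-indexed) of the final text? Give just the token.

Answer: meyzf

Derivation:
Hunk 1: at line 2 remove [tqu,hzkcx,wtw] add [khbl] -> 6 lines: zhu glf vhtpj khbl gebsk meyzf
Hunk 2: at line 1 remove [vhtpj] add [tti] -> 6 lines: zhu glf tti khbl gebsk meyzf
Hunk 3: at line 1 remove [glf,tti,khbl] add [usd,etbit] -> 5 lines: zhu usd etbit gebsk meyzf
Hunk 4: at line 1 remove [etbit] add [ugjk] -> 5 lines: zhu usd ugjk gebsk meyzf
Hunk 5: at line 1 remove [usd,ugjk,gebsk] add [yxoc,xuml] -> 4 lines: zhu yxoc xuml meyzf
Hunk 6: at line 1 remove [yxoc] add [hag,wjbz,mui] -> 6 lines: zhu hag wjbz mui xuml meyzf
Hunk 7: at line 1 remove [hag] add [lunjk,amxxl,qxwf] -> 8 lines: zhu lunjk amxxl qxwf wjbz mui xuml meyzf
Final line 8: meyzf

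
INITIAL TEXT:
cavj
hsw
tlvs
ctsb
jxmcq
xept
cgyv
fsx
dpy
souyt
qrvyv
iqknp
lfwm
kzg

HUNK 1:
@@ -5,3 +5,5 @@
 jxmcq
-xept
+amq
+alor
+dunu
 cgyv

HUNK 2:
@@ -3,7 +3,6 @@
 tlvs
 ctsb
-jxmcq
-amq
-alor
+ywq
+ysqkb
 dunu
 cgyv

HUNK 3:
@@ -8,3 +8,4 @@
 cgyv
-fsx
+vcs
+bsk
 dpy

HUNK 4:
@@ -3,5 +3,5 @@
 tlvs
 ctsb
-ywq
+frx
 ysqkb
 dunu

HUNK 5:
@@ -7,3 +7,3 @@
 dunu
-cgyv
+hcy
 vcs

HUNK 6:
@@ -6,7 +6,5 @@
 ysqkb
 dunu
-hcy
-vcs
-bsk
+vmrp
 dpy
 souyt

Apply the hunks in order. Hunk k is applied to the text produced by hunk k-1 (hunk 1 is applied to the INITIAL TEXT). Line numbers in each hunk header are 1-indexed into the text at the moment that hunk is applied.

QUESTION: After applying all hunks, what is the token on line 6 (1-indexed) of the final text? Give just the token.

Answer: ysqkb

Derivation:
Hunk 1: at line 5 remove [xept] add [amq,alor,dunu] -> 16 lines: cavj hsw tlvs ctsb jxmcq amq alor dunu cgyv fsx dpy souyt qrvyv iqknp lfwm kzg
Hunk 2: at line 3 remove [jxmcq,amq,alor] add [ywq,ysqkb] -> 15 lines: cavj hsw tlvs ctsb ywq ysqkb dunu cgyv fsx dpy souyt qrvyv iqknp lfwm kzg
Hunk 3: at line 8 remove [fsx] add [vcs,bsk] -> 16 lines: cavj hsw tlvs ctsb ywq ysqkb dunu cgyv vcs bsk dpy souyt qrvyv iqknp lfwm kzg
Hunk 4: at line 3 remove [ywq] add [frx] -> 16 lines: cavj hsw tlvs ctsb frx ysqkb dunu cgyv vcs bsk dpy souyt qrvyv iqknp lfwm kzg
Hunk 5: at line 7 remove [cgyv] add [hcy] -> 16 lines: cavj hsw tlvs ctsb frx ysqkb dunu hcy vcs bsk dpy souyt qrvyv iqknp lfwm kzg
Hunk 6: at line 6 remove [hcy,vcs,bsk] add [vmrp] -> 14 lines: cavj hsw tlvs ctsb frx ysqkb dunu vmrp dpy souyt qrvyv iqknp lfwm kzg
Final line 6: ysqkb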